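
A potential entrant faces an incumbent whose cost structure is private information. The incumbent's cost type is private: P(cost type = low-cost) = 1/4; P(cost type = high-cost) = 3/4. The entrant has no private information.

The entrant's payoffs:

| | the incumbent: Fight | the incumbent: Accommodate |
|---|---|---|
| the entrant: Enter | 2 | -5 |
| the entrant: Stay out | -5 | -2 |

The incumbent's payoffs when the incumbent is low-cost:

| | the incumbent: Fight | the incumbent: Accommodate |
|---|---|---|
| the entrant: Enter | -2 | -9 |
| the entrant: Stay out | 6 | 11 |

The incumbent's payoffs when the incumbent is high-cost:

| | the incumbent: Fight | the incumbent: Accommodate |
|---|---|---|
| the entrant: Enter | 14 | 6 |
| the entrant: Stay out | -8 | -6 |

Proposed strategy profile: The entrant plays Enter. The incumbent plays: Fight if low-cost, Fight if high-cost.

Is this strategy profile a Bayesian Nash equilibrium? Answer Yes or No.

Yes

The entrant plays Enter: E[Enter] = 1/4·(2) + 3/4·(2) = 2; E[Stay out] = -5. Best-responding. ✓
The incumbent (cost type low-cost), facing Enter: Fight gives -2, Accommodate gives -9. Proposed Fight is best. ✓
The incumbent (cost type high-cost), facing Enter: Fight gives 14, Accommodate gives 6. Proposed Fight is best. ✓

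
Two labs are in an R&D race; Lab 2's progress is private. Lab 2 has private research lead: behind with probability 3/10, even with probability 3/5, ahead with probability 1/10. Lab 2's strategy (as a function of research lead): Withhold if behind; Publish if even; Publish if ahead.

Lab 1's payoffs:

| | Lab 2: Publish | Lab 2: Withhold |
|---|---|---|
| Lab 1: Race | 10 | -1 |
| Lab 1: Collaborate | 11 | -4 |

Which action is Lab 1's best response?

Compute Lab 1's expected payoff for each action, taking the expectation over Lab 2's type.
E[Race] = 3/10·(-1) + 3/5·(10) + 1/10·(10) = 67/10
E[Collaborate] = 3/10·(-4) + 3/5·(11) + 1/10·(11) = 13/2
Best response: Race (67/10 is the largest).

Race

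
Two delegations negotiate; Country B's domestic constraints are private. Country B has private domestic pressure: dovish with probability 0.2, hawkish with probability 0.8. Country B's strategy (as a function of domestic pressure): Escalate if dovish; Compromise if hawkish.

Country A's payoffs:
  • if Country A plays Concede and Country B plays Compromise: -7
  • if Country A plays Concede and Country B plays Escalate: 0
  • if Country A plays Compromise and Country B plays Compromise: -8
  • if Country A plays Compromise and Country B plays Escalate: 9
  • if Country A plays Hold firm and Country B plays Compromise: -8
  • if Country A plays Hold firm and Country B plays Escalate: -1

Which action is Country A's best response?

Compromise

E[Concede] = 0.2·(0) + 0.8·(-7) = -5.6
E[Compromise] = 0.2·(9) + 0.8·(-8) = -4.6
E[Hold firm] = 0.2·(-1) + 0.8·(-8) = -6.6
Best response: Compromise (-4.6 is the largest).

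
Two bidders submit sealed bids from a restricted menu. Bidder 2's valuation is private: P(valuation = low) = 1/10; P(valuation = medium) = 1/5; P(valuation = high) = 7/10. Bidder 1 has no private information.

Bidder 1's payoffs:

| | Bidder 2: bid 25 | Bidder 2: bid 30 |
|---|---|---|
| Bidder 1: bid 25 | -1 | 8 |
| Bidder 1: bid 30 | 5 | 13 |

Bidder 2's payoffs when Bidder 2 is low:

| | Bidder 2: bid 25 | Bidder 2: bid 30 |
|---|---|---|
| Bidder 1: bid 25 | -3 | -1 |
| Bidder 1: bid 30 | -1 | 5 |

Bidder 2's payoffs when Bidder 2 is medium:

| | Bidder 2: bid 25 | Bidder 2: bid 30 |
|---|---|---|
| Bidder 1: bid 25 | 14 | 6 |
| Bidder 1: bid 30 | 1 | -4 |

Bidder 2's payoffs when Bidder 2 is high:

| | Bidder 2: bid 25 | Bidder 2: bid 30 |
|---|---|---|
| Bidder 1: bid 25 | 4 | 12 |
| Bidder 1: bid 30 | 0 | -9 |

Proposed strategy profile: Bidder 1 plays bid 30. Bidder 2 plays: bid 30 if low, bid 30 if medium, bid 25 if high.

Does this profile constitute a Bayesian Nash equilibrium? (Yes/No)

Bidder 1 plays bid 30: E[bid 30] = 1/10·(13) + 1/5·(13) + 7/10·(5) = 37/5; E[bid 25] = 17/10. Best-responding. ✓
Bidder 2 (valuation low), facing bid 30: bid 25 gives -1, bid 30 gives 5. Proposed bid 30 is best. ✓
Bidder 2 (valuation medium), facing bid 30: bid 25 gives 1, bid 30 gives -4. Proposed bid 30 is not best — profitable deviation exists. ✗
Bidder 2 (valuation high), facing bid 30: bid 25 gives 0, bid 30 gives -9. Proposed bid 25 is best. ✓

No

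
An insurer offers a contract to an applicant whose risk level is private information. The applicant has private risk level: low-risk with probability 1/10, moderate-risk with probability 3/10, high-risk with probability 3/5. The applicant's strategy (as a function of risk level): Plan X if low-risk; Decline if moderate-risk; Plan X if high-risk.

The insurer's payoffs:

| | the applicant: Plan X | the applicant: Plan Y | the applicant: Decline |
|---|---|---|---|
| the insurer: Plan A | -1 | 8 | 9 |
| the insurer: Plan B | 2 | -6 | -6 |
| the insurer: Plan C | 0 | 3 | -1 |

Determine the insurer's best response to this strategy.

E[Plan A] = 1/10·(-1) + 3/10·(9) + 3/5·(-1) = 2
E[Plan B] = 1/10·(2) + 3/10·(-6) + 3/5·(2) = -2/5
E[Plan C] = 1/10·(0) + 3/10·(-1) + 3/5·(0) = -3/10
Best response: Plan A (2 is the largest).

Plan A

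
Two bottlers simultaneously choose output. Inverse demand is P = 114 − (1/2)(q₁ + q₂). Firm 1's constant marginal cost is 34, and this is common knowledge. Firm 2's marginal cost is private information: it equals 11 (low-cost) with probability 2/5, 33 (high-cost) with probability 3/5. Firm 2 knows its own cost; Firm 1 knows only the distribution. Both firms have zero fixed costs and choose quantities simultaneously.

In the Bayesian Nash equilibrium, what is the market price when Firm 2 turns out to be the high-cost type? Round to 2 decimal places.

61.80

Type-c best response for Firm 2: q₂(c) = (114 − c) − q₁/2.
Firm 1 maximizes expected profit; its first-order condition is 114 − q₁ − (1/2)E[q₂] − 34 = 0.
Substituting E[q₂] and solving: E[c₂] = 24.2, so q₁ = (114 − 2·34 + 24.2)/(3/2) = 46.8.
q₂(high-cost) = 57.6, so P = 114 − (1/2)·(46.8 + 57.6) = 61.8.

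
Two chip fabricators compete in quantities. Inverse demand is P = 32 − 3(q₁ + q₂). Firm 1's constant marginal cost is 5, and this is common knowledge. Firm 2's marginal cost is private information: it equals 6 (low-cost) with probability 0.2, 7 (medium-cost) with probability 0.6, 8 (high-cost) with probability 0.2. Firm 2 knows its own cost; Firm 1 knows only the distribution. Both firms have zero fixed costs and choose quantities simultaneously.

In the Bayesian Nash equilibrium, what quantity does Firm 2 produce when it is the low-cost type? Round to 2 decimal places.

Type-c best response for Firm 2: q₂(c) = (32 − c)/6 − q₁/2.
Firm 1 maximizes expected profit; its first-order condition is 32 − 6q₁ − 3E[q₂] − 5 = 0.
Substituting E[q₂] and solving: E[c₂] = 7, so q₁ = (32 − 2·5 + 7)/9 = 3.22222.
q₂(low-cost) = (32 − 6 − 3·3.22222)/6 = 2.72222.

2.72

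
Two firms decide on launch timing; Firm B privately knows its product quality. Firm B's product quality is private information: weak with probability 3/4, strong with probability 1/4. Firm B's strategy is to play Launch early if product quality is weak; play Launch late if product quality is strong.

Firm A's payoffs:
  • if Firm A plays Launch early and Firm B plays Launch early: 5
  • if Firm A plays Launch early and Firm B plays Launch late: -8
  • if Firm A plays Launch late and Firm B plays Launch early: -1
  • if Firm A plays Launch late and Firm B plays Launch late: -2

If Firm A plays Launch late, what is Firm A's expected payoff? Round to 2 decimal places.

Take the expectation over Firm B's product quality, weighting each type's action by its prior probability.
E[Launch late] = 3/4·(-1) + 1/4·(-2) = (-3/4) + (-1/2) = -5/4

-1.25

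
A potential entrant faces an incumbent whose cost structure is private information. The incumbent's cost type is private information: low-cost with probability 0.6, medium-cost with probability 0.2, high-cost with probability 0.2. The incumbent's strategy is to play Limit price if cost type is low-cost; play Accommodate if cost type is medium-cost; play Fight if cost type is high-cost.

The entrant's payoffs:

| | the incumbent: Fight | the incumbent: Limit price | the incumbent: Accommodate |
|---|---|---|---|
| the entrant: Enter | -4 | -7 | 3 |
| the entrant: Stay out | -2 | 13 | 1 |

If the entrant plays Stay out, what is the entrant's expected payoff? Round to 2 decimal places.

Take the expectation over the incumbent's cost type, weighting each type's action by its prior probability.
E[Stay out] = 0.6·13 + 0.2·1 + 0.2·(-2) = 7.8 + 0.2 + (-0.4) = 7.6

7.60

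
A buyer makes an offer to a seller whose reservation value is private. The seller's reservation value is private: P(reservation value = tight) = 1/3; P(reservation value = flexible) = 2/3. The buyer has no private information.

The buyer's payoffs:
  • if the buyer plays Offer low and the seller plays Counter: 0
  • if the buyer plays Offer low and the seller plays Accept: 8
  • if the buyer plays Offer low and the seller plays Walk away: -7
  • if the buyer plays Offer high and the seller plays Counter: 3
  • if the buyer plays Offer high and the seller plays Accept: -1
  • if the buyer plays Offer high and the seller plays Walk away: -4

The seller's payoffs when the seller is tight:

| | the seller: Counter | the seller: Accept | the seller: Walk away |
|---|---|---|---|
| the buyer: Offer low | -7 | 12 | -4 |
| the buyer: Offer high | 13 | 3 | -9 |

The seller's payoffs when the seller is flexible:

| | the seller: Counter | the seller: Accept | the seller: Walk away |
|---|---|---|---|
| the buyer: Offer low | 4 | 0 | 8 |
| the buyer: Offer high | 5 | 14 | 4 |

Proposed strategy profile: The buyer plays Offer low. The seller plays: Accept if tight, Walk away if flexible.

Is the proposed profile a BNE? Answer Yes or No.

Yes

The buyer plays Offer low: E[Offer low] = 1/3·(8) + 2/3·(-7) = -2; E[Offer high] = -3. Best-responding. ✓
The seller (reservation value tight), facing Offer low: Counter gives -7, Accept gives 12, Walk away gives -4. Proposed Accept is best. ✓
The seller (reservation value flexible), facing Offer low: Counter gives 4, Accept gives 0, Walk away gives 8. Proposed Walk away is best. ✓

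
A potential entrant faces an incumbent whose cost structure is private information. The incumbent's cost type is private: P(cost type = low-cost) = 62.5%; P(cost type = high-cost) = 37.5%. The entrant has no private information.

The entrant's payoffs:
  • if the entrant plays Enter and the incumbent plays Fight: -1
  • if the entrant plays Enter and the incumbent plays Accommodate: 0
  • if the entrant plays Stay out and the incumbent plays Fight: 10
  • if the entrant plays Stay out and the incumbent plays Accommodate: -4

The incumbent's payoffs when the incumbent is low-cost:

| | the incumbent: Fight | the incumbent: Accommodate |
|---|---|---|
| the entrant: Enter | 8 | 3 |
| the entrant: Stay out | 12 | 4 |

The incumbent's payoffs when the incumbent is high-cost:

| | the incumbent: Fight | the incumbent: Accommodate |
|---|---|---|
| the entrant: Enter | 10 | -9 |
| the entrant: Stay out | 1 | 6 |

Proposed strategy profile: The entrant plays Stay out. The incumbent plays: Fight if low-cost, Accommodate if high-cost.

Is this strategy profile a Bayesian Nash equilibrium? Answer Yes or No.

The entrant plays Stay out: E[Stay out] = 0.625·(10) + 0.375·(-4) = 4.75; E[Enter] = -0.625. Best-responding. ✓
The incumbent (cost type low-cost), facing Stay out: Fight gives 12, Accommodate gives 4. Proposed Fight is best. ✓
The incumbent (cost type high-cost), facing Stay out: Fight gives 1, Accommodate gives 6. Proposed Accommodate is best. ✓

Yes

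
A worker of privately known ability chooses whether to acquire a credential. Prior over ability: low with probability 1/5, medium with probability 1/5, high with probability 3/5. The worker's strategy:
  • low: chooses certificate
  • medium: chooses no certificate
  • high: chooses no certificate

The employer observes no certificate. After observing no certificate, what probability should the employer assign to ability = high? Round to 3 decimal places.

P(no certificate) = (1/5)·0 + (1/5)·1 + (3/5)·1 = 4/5
P(high | no certificate) = ((3/5)·1) / (4/5) = (3/5) / (4/5) = 3/4

0.750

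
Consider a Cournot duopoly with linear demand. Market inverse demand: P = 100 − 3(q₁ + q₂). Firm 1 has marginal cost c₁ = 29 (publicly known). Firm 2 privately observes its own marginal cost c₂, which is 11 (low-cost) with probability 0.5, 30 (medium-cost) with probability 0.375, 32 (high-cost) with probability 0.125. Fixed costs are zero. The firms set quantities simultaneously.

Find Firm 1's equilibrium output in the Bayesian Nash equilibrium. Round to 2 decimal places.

Each type of Firm 2 best-responds to q₁; Firm 1 best-responds to the expected q₂ over Firm 2's types.
Firm 2 with cost c maximizes (100 − 3(q₁+q₂) − c)·q₂, giving q₂(c) = (100 − c − 3q₁)/6.
E[c₂] = 0.5·11 + 0.375·30 + 0.125·32 = 20.75
Firm 1's FOC against E[q₂] yields q₁ = (100 − 2·29 + E[c₂])/9 = (100 − 58 + 20.75)/9 = 6.97222.

6.97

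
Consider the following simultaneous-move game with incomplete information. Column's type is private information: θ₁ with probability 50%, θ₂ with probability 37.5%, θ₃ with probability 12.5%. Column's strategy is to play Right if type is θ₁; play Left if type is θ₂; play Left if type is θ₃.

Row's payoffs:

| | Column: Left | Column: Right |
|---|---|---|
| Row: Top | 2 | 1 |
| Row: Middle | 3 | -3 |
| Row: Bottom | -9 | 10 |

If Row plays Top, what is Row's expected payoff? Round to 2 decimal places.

1.50

Take the expectation over Column's type, weighting each type's action by its prior probability.
E[Top] = 0.5·1 + 0.375·2 + 0.125·2 = 0.5 + 0.75 + 0.25 = 1.5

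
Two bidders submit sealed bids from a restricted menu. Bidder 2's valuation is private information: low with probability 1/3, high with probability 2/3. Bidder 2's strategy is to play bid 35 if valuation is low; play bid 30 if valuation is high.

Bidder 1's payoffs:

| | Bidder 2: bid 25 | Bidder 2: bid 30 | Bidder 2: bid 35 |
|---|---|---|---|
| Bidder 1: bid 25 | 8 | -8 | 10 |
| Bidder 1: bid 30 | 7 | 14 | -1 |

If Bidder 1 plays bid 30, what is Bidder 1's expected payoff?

9

E[bid 30] = 1/3·(-1) + 2/3·14 = (-1/3) + 28/3 = 9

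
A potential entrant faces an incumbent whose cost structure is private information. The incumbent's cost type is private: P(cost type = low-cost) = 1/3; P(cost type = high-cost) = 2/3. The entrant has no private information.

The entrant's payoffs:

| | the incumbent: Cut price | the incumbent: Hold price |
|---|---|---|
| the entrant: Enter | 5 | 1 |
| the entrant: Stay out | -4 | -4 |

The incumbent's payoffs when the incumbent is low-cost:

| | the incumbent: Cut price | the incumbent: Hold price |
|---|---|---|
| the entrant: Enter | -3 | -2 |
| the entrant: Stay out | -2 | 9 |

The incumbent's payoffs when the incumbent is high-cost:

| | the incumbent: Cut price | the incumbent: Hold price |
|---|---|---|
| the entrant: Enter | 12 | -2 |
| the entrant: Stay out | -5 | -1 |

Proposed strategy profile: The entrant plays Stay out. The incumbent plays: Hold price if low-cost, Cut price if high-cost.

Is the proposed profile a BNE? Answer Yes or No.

No

The entrant plays Stay out: E[Stay out] = 1/3·(-4) + 2/3·(-4) = -4; E[Enter] = 11/3. Not best-responding. ✗
The incumbent (cost type low-cost), facing Stay out: Cut price gives -2, Hold price gives 9. Proposed Hold price is best. ✓
The incumbent (cost type high-cost), facing Stay out: Cut price gives -5, Hold price gives -1. Proposed Cut price is not best — profitable deviation exists. ✗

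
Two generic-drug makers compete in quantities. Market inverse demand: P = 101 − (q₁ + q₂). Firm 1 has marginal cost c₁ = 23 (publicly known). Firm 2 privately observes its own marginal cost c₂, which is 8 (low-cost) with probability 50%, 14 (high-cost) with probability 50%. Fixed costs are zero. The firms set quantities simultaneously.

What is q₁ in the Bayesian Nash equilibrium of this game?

Firm 2 with cost c maximizes (101 − (q₁+q₂) − c)·q₂, giving q₂(c) = (101 − c − q₁)/2.
E[c₂] = 0.5·8 + 0.5·14 = 11
Firm 1's FOC against E[q₂] yields q₁ = (101 − 2·23 + E[c₂])/3 = (101 − 46 + 11)/3 = 22.

22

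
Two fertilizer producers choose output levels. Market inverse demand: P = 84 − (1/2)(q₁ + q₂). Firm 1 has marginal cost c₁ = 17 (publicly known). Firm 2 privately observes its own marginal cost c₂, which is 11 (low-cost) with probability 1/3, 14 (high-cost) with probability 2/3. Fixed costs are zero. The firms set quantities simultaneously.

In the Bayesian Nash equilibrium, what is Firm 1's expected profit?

Each type of Firm 2 best-responds to q₁; Firm 1 best-responds to the expected q₂ over Firm 2's types.
Firm 2 with cost c maximizes (84 − (1/2)(q₁+q₂) − c)·q₂, giving q₂(c) = (84 − c − (1/2)q₁).
E[c₂] = 1/3·11 + 2/3·14 = 13
Firm 1's FOC against E[q₂] yields q₁ = (84 − 2·17 + E[c₂])/(3/2) = (84 − 34 + 13)/(3/2) = 42.
E[P] = 84 − (1/2)·(q₁ + E[q₂]) = 38; Firm 1's expected profit = (E[P] − 17)·q₁ = (38 − 17)·42 = 882.

882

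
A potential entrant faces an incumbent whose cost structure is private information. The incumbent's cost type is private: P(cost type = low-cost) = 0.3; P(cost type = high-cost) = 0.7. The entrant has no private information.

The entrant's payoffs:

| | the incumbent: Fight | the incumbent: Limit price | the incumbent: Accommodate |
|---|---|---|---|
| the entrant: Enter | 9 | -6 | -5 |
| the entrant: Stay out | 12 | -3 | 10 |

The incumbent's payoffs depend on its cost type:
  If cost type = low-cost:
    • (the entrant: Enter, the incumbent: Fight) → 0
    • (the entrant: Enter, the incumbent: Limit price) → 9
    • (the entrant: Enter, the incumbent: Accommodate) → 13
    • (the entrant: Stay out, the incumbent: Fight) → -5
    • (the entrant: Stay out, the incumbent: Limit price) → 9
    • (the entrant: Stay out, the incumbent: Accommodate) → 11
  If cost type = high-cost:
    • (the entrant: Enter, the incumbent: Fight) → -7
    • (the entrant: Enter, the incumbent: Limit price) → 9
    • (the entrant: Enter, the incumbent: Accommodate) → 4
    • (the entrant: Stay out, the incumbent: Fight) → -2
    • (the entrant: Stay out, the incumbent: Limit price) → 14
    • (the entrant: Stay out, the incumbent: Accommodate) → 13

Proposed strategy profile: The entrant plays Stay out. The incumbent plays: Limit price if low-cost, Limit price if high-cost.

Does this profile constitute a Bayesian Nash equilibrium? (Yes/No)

A profile is a BNE iff every type of every player is best-responding given beliefs about the other side.
The entrant plays Stay out: E[Stay out] = 0.3·(-3) + 0.7·(-3) = -3; E[Enter] = -6. Best-responding. ✓
The incumbent (cost type low-cost), facing Stay out: Fight gives -5, Limit price gives 9, Accommodate gives 11. Proposed Limit price is not best — profitable deviation exists. ✗
The incumbent (cost type high-cost), facing Stay out: Fight gives -2, Limit price gives 14, Accommodate gives 13. Proposed Limit price is best. ✓

No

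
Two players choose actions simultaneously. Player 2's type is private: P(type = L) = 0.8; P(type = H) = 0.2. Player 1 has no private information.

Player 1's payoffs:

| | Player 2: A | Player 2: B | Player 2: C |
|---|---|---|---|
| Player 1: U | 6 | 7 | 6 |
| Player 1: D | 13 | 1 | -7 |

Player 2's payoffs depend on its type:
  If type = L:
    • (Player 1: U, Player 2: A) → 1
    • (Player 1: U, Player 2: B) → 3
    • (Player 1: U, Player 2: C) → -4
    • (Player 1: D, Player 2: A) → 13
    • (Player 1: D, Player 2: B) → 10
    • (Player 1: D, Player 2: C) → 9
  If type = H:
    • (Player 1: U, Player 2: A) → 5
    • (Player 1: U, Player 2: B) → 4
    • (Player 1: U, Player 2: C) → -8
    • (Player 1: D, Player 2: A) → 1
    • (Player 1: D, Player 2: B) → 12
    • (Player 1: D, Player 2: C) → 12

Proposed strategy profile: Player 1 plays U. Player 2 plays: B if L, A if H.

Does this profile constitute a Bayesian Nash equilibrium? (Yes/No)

Yes

A profile is a BNE iff every type of every player is best-responding given beliefs about the other side.
Player 1 plays U: E[U] = 0.8·(7) + 0.2·(6) = 6.8; E[D] = 3.4. Best-responding. ✓
Player 2 (type L), facing U: A gives 1, B gives 3, C gives -4. Proposed B is best. ✓
Player 2 (type H), facing U: A gives 5, B gives 4, C gives -8. Proposed A is best. ✓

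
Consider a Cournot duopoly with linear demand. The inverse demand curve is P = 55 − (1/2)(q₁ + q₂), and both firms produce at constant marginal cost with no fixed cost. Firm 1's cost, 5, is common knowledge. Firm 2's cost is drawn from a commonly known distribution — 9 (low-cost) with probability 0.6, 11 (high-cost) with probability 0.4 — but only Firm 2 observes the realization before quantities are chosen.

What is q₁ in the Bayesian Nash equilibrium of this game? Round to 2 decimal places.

Type-c best response for Firm 2: q₂(c) = (55 − c) − q₁/2.
Firm 1 maximizes expected profit; its first-order condition is 55 − q₁ − (1/2)E[q₂] − 5 = 0.
Substituting E[q₂] and solving: E[c₂] = 9.8, so q₁ = (55 − 2·5 + 9.8)/(3/2) = 36.5333.

36.53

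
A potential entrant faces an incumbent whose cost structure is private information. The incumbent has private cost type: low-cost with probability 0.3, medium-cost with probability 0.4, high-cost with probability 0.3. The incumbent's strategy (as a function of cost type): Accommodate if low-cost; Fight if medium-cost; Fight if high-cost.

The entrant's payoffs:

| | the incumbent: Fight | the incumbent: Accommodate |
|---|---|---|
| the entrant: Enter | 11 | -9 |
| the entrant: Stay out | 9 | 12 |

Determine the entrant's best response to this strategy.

E[Enter] = 0.3·(-9) + 0.4·(11) + 0.3·(11) = 5
E[Stay out] = 0.3·(12) + 0.4·(9) + 0.3·(9) = 9.9
Best response: Stay out (9.9 is the largest).

Stay out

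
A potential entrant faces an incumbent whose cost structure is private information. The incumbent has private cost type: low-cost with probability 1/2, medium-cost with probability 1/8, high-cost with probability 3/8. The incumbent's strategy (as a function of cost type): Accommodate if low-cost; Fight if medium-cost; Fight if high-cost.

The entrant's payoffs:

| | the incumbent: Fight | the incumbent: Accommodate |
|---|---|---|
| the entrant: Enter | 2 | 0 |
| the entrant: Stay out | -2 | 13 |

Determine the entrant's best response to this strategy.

Compute the entrant's expected payoff for each action, taking the expectation over the incumbent's type.
E[Enter] = 1/2·(0) + 1/8·(2) + 3/8·(2) = 1
E[Stay out] = 1/2·(13) + 1/8·(-2) + 3/8·(-2) = 11/2
Best response: Stay out (11/2 is the largest).

Stay out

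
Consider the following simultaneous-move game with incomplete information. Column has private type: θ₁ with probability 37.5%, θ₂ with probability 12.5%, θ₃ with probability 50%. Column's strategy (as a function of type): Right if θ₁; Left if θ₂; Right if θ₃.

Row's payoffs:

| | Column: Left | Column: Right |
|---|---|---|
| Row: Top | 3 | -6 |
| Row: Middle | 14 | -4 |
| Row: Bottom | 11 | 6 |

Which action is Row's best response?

Bottom

E[Top] = 0.375·(-6) + 0.125·(3) + 0.5·(-6) = -4.875
E[Middle] = 0.375·(-4) + 0.125·(14) + 0.5·(-4) = -1.75
E[Bottom] = 0.375·(6) + 0.125·(11) + 0.5·(6) = 6.625
Best response: Bottom (6.625 is the largest).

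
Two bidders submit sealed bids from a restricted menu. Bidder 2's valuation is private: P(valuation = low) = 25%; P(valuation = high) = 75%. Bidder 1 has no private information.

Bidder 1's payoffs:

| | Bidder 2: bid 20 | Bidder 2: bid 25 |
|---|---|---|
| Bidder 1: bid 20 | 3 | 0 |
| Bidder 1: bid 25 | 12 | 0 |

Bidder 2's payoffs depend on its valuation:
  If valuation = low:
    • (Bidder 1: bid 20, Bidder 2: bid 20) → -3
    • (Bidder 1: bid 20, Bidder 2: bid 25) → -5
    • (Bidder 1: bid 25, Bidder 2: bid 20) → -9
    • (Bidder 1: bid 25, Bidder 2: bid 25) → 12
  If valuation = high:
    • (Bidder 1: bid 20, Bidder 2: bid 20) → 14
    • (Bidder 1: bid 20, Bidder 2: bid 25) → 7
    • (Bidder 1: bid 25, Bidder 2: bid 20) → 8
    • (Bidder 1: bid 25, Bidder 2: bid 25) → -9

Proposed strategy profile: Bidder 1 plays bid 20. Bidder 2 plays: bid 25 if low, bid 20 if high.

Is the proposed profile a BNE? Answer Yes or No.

A profile is a BNE iff every type of every player is best-responding given beliefs about the other side.
Bidder 1 plays bid 20: E[bid 20] = 0.25·(0) + 0.75·(3) = 2.25; E[bid 25] = 9. Not best-responding. ✗
Bidder 2 (valuation low), facing bid 20: bid 20 gives -3, bid 25 gives -5. Proposed bid 25 is not best — profitable deviation exists. ✗
Bidder 2 (valuation high), facing bid 20: bid 20 gives 14, bid 25 gives 7. Proposed bid 20 is best. ✓

No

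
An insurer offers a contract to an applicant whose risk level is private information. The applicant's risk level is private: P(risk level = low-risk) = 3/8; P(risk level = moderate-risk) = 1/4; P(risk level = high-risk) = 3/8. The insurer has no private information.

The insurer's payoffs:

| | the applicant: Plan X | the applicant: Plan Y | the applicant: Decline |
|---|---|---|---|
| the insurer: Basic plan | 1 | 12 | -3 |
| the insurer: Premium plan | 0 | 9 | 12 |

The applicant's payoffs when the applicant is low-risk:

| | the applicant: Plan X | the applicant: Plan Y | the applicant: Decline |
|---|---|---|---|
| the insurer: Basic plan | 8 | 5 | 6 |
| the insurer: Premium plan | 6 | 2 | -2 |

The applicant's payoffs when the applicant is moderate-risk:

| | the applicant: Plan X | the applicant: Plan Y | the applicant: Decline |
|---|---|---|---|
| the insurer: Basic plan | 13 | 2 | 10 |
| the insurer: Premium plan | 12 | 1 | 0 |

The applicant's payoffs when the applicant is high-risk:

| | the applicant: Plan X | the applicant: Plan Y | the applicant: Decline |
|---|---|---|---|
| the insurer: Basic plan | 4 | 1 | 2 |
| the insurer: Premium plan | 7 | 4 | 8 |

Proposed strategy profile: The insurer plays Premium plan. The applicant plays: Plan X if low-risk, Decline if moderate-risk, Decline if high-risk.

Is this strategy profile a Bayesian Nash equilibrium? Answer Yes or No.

The insurer plays Premium plan: E[Premium plan] = 3/8·(0) + 1/4·(12) + 3/8·(12) = 15/2; E[Basic plan] = -3/2. Best-responding. ✓
The applicant (risk level low-risk), facing Premium plan: Plan X gives 6, Plan Y gives 2, Decline gives -2. Proposed Plan X is best. ✓
The applicant (risk level moderate-risk), facing Premium plan: Plan X gives 12, Plan Y gives 1, Decline gives 0. Proposed Decline is not best — profitable deviation exists. ✗
The applicant (risk level high-risk), facing Premium plan: Plan X gives 7, Plan Y gives 4, Decline gives 8. Proposed Decline is best. ✓

No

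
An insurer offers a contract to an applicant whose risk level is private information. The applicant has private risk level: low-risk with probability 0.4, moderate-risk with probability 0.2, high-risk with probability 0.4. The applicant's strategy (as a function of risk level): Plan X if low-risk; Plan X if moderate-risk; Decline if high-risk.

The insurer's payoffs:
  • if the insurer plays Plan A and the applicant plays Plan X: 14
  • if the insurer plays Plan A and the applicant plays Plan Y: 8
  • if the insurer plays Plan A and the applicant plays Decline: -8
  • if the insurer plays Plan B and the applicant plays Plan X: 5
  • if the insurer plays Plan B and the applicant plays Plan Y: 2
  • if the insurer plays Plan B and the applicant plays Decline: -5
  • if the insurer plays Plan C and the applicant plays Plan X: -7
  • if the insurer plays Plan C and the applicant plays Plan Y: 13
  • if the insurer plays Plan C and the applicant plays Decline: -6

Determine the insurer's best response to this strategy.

E[Plan A] = 0.4·(14) + 0.2·(14) + 0.4·(-8) = 5.2
E[Plan B] = 0.4·(5) + 0.2·(5) + 0.4·(-5) = 1
E[Plan C] = 0.4·(-7) + 0.2·(-7) + 0.4·(-6) = -6.6
Best response: Plan A (5.2 is the largest).

Plan A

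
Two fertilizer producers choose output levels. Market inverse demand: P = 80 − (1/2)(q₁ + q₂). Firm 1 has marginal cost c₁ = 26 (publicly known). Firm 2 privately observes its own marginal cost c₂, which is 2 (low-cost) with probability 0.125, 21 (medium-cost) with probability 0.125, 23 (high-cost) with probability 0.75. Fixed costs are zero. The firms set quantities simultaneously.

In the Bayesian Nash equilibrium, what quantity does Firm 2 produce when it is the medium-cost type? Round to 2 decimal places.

Type-c best response for Firm 2: q₂(c) = (80 − c) − q₁/2.
Firm 1 maximizes expected profit; its first-order condition is 80 − q₁ − (1/2)E[q₂] − 26 = 0.
Substituting E[q₂] and solving: E[c₂] = 20.125, so q₁ = (80 − 2·26 + 20.125)/(3/2) = 32.0833.
q₂(medium-cost) = (80 − 21 − (1/2)·32.0833) = 42.9583.

42.96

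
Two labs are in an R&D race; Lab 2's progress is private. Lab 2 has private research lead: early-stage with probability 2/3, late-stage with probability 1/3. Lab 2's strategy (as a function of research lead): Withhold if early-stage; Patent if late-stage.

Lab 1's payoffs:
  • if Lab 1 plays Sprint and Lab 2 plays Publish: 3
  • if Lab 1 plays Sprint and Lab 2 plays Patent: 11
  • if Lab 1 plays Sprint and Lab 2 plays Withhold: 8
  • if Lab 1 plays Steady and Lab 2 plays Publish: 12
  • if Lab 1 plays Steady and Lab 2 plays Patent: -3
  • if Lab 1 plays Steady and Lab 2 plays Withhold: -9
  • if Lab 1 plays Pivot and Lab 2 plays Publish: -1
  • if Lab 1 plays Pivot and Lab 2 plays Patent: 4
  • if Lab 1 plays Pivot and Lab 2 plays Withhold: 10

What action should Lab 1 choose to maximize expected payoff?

Compute Lab 1's expected payoff for each action, taking the expectation over Lab 2's type.
E[Sprint] = 2/3·(8) + 1/3·(11) = 9
E[Steady] = 2/3·(-9) + 1/3·(-3) = -7
E[Pivot] = 2/3·(10) + 1/3·(4) = 8
Best response: Sprint (9 is the largest).

Sprint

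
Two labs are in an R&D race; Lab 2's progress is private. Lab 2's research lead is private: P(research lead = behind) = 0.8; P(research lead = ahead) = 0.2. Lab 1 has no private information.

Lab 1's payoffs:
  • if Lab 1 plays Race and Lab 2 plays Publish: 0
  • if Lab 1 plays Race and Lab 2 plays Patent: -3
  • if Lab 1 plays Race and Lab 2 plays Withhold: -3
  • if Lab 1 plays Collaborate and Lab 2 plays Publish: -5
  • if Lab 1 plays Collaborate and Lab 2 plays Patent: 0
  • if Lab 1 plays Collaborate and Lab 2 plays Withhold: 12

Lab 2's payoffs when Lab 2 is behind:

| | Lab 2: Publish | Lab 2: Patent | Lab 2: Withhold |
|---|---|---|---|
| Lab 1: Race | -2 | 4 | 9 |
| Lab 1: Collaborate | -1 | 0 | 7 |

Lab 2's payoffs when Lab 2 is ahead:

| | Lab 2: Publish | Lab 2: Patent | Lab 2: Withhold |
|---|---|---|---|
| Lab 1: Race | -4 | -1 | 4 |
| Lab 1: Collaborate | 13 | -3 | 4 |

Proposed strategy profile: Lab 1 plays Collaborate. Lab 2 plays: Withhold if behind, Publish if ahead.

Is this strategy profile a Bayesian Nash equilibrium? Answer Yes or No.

Yes

Lab 1 plays Collaborate: E[Collaborate] = 0.8·(12) + 0.2·(-5) = 8.6; E[Race] = -2.4. Best-responding. ✓
Lab 2 (research lead behind), facing Collaborate: Publish gives -1, Patent gives 0, Withhold gives 7. Proposed Withhold is best. ✓
Lab 2 (research lead ahead), facing Collaborate: Publish gives 13, Patent gives -3, Withhold gives 4. Proposed Publish is best. ✓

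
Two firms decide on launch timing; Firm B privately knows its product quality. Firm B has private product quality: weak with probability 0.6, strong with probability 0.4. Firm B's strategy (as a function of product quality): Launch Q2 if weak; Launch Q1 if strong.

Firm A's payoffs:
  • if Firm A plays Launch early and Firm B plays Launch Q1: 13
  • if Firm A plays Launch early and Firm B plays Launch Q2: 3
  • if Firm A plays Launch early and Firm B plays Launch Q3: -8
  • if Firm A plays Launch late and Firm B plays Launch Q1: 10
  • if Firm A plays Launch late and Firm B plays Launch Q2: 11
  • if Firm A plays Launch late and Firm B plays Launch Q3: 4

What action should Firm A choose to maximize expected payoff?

E[Launch early] = 0.6·(3) + 0.4·(13) = 7
E[Launch late] = 0.6·(11) + 0.4·(10) = 10.6
Best response: Launch late (10.6 is the largest).

Launch late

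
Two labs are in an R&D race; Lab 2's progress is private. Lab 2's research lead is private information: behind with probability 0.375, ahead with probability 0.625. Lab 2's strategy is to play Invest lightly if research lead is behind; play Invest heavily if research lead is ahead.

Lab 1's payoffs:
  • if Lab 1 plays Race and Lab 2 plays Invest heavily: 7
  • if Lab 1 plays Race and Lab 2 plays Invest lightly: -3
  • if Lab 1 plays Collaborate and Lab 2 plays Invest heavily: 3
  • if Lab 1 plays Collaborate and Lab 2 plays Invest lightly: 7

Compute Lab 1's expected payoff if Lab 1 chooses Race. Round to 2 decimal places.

3.25

Take the expectation over Lab 2's research lead, weighting each type's action by its prior probability.
E[Race] = 0.375·(-3) + 0.625·7 = (-1.125) + 4.375 = 3.25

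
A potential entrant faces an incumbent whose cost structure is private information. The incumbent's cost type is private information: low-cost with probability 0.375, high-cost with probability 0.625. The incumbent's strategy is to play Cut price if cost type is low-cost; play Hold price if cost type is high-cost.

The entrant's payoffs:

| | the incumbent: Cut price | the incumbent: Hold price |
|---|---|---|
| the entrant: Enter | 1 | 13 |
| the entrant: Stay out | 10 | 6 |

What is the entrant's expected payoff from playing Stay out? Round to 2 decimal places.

E[Stay out] = 0.375·10 + 0.625·6 = 3.75 + 3.75 = 7.5

7.50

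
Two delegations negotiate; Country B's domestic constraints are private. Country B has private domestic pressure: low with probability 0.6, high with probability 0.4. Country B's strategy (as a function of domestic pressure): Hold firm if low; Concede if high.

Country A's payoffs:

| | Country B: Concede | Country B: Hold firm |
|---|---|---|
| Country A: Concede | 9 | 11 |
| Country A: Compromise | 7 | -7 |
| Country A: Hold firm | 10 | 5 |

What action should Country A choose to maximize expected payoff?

E[Concede] = 0.6·(11) + 0.4·(9) = 10.2
E[Compromise] = 0.6·(-7) + 0.4·(7) = -1.4
E[Hold firm] = 0.6·(5) + 0.4·(10) = 7
Best response: Concede (10.2 is the largest).

Concede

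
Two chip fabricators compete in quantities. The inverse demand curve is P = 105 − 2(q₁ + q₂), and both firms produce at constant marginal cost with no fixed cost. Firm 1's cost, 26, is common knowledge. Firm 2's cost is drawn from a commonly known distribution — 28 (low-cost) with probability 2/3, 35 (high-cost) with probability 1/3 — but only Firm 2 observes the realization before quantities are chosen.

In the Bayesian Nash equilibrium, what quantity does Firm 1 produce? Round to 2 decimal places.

Firm 2 with cost c maximizes (105 − 2(q₁+q₂) − c)·q₂, giving q₂(c) = (105 − c − 2q₁)/4.
E[c₂] = 2/3·28 + 1/3·35 = 30.3333
Firm 1's FOC against E[q₂] yields q₁ = (105 − 2·26 + E[c₂])/6 = (105 − 52 + 30.3333)/6 = 13.8889.

13.89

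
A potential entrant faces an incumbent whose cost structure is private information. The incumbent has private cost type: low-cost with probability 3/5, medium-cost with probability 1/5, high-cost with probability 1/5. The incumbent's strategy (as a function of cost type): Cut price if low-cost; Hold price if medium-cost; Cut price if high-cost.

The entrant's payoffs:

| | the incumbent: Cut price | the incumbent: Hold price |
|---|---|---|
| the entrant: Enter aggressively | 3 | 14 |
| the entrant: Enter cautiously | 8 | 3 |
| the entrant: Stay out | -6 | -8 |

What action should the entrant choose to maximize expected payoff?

Enter cautiously

Compute the entrant's expected payoff for each action, taking the expectation over the incumbent's type.
E[Enter aggressively] = 3/5·(3) + 1/5·(14) + 1/5·(3) = 26/5
E[Enter cautiously] = 3/5·(8) + 1/5·(3) + 1/5·(8) = 7
E[Stay out] = 3/5·(-6) + 1/5·(-8) + 1/5·(-6) = -32/5
Best response: Enter cautiously (7 is the largest).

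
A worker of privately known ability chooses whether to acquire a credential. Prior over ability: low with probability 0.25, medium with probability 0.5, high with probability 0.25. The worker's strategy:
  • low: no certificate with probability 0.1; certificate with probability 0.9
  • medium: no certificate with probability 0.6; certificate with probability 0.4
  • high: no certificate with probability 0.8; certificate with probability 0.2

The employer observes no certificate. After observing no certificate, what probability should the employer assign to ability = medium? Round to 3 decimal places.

0.571

P(no certificate) = 0.25·0.1 + 0.5·0.6 + 0.25·0.8 = 0.525
P(medium | no certificate) = (0.5·0.6) / 0.525 = 0.3 / 0.525 = 0.571429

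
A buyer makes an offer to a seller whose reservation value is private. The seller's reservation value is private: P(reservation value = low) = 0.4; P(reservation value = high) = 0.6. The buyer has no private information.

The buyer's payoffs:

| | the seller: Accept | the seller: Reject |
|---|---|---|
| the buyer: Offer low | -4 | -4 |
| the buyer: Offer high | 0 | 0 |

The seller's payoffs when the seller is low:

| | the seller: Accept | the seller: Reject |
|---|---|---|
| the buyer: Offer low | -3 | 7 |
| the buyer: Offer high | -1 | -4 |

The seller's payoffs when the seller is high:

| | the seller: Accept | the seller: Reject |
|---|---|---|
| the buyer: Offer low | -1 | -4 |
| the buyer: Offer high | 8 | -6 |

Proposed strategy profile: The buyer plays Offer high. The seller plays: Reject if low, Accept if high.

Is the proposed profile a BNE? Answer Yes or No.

No

A profile is a BNE iff every type of every player is best-responding given beliefs about the other side.
The buyer plays Offer high: E[Offer high] = 0.4·(0) + 0.6·(0) = 0; E[Offer low] = -4. Best-responding. ✓
The seller (reservation value low), facing Offer high: Accept gives -1, Reject gives -4. Proposed Reject is not best — profitable deviation exists. ✗
The seller (reservation value high), facing Offer high: Accept gives 8, Reject gives -6. Proposed Accept is best. ✓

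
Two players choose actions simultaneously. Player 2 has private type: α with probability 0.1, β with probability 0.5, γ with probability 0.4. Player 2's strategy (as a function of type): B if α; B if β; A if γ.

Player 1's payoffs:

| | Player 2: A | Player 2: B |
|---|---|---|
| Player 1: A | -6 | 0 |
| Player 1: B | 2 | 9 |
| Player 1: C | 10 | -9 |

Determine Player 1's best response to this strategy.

B

E[A] = 0.1·(0) + 0.5·(0) + 0.4·(-6) = -2.4
E[B] = 0.1·(9) + 0.5·(9) + 0.4·(2) = 6.2
E[C] = 0.1·(-9) + 0.5·(-9) + 0.4·(10) = -1.4
Best response: B (6.2 is the largest).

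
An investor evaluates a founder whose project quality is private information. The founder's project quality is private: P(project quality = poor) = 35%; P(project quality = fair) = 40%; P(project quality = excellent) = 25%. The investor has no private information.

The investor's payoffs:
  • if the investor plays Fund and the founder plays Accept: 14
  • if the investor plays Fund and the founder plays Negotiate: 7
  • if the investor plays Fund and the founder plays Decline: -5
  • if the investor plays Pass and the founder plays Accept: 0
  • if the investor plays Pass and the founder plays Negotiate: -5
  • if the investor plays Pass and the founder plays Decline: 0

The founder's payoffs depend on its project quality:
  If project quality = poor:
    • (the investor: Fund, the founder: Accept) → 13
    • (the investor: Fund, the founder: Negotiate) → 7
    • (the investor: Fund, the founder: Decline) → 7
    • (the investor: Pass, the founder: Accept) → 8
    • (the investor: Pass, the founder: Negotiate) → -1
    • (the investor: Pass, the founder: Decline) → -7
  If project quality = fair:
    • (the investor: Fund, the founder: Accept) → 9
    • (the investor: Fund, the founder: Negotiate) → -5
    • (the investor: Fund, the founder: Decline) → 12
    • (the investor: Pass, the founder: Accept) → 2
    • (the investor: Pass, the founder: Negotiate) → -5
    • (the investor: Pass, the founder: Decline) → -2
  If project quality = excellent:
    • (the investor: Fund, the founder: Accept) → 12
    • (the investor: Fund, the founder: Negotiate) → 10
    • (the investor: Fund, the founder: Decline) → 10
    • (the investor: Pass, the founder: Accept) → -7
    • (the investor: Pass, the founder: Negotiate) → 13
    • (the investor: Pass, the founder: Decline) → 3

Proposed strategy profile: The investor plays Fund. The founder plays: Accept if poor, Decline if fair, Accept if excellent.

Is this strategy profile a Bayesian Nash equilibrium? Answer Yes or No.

The investor plays Fund: E[Fund] = 0.35·(14) + 0.4·(-5) + 0.25·(14) = 6.4; E[Pass] = 0. Best-responding. ✓
The founder (project quality poor), facing Fund: Accept gives 13, Negotiate gives 7, Decline gives 7. Proposed Accept is best. ✓
The founder (project quality fair), facing Fund: Accept gives 9, Negotiate gives -5, Decline gives 12. Proposed Decline is best. ✓
The founder (project quality excellent), facing Fund: Accept gives 12, Negotiate gives 10, Decline gives 10. Proposed Accept is best. ✓

Yes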